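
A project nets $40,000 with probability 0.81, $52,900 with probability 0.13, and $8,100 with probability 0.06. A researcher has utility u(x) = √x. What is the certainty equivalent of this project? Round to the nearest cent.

E[u] = 0.81·√40000 + 0.13·√52900 + 0.06·√8100 = 0.81·200 + 0.13·230 + 0.06·90 = 197.3
CE = (197.3)² = 38927.29

$38,927.29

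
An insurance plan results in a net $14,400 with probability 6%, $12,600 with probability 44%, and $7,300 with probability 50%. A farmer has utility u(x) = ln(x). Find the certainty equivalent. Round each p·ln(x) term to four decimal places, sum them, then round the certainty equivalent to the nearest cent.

E[u] = 0.06·ln(14400) + 0.44·ln(12600) + 0.5·ln(7300) = 0.5745 + 4.1542 + 4.4478 = 9.1765
CE = e^9.1765 ≈ 9667.26

$9,667.26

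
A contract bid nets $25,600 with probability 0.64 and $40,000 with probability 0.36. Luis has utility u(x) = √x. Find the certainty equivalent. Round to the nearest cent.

$30,415.36

E[u] = 0.64·√25600 + 0.36·√40000 = 0.64·160 + 0.36·200 = 174.4
CE = (174.4)² = 30415.36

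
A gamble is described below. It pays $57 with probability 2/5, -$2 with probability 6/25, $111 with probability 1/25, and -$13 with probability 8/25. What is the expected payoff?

$22.60

EV = 2/5 × 57 + 6/25 × (-2) + 1/25 × 111 + 8/25 × (-13) = 22.8 − 0.48 + 4.44 − 4.16 = 22.6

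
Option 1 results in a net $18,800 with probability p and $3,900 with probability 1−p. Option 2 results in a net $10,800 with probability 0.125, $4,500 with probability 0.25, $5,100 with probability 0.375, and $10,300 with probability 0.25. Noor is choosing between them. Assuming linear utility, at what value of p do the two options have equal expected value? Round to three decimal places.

p = 0.206

EV(Option 2) = 0.125 × 10800 + 0.25 × 4500 + 0.375 × 5100 + 0.25 × 10300 = 1350 + 1125 + 1912.5 + 2575 = 6962.5
p·18800 + (1−p)·3900 = 6962.5
14900p + 3900 = 6962.5
p = (6962.5 − 3900) / 14900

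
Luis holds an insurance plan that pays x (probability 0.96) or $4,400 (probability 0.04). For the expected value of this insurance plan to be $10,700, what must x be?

0.96·x + 0.04·4400 = 10700
0.96·x = 10700 − 176 = 10524
x = 10524 / 0.96 = 10962.5

x = $10,962.50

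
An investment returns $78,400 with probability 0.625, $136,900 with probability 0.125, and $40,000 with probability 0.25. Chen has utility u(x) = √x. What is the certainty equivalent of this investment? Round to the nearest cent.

E[u] = 0.625·√78400 + 0.125·√136900 + 0.25·√40000 = 0.625·280 + 0.125·370 + 0.25·200 = 271.25
CE = (271.25)² = 73576.5625

$73,576.56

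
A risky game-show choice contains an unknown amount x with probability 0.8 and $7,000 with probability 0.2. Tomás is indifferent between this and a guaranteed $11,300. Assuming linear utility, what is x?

0.8·x + 0.2·7000 = 11300
0.8·x = 11300 − 1400 = 9900
x = 9900 / 0.8 = 12375

x = $12,375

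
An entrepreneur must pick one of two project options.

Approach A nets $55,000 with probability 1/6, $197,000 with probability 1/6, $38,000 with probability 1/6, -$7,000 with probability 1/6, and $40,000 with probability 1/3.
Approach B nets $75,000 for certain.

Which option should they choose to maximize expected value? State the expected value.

Approach A = 1/6 × 55000 + 1/6 × 197000 + 1/6 × 38000 + 1/6 × (-7000) + 1/3 × 40000 = 9166.6667 + 32833.3333 + 6333.3333 − 1166.6667 + 13333.3333 = 60500
Approach B: 75000 (certain)

Approach B ($75,000)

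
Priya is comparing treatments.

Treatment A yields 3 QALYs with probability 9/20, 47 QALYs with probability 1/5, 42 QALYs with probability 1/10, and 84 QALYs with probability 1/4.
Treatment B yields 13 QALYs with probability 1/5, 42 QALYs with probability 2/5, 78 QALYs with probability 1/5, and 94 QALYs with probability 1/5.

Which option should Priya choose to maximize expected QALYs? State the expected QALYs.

Treatment B (53.8 QALYs)

Treatment A = 9/20 × 3 + 1/5 × 47 + 1/10 × 42 + 1/4 × 84 = 1.35 + 9.4 + 4.2 + 21 = 35.95
Treatment B = 1/5 × 13 + 2/5 × 42 + 1/5 × 78 + 1/5 × 94 = 2.6 + 16.8 + 15.6 + 18.8 = 53.8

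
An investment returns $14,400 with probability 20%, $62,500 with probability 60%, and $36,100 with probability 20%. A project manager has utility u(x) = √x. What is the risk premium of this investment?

E[u] = 0.2·√14400 + 0.6·√62500 + 0.2·√36100 = 0.2·120 + 0.6·250 + 0.2·190 = 212
CE = (212)² = 44944
Risk premium = EV − CE = 47600 − 44944 = 2656

$2,656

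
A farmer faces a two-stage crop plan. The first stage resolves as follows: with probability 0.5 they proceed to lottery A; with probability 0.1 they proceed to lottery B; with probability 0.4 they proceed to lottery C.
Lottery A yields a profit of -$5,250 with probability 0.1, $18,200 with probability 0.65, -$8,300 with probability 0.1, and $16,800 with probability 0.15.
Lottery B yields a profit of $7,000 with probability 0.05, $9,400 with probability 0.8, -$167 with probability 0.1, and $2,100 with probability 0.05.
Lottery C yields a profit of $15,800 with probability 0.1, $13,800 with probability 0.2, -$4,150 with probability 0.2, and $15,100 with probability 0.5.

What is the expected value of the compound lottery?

$11,717.33

EV(A) = 0.1 × (-5250) + 0.65 × 18200 + 0.1 × (-8300) + 0.15 × 16800 = -525 + 11830 − 830 + 2520 = 12995
EV(B) = 0.05 × 7000 + 0.8 × 9400 + 0.1 × (-167) + 0.05 × 2100 = 350 + 7520 − 16.7 + 105 = 7958.3
EV(C) = 0.1 × 15800 + 0.2 × 13800 + 0.2 × (-4150) + 0.5 × 15100 = 1580 + 2760 − 830 + 7550 = 11060
Overall = 0.5 × 12995 + 0.1 × 7958.3 + 0.4 × 11060 = 6497.5 + 795.83 + 4424 = 11717.33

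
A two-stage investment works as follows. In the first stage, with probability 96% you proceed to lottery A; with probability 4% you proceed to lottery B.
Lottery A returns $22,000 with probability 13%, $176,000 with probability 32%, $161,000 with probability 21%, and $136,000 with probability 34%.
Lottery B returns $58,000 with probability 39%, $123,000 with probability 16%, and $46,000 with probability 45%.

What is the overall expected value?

EV(A) = 0.13 × 22000 + 0.32 × 176000 + 0.21 × 161000 + 0.34 × 136000 = 2860 + 56320 + 33810 + 46240 = 139230
EV(B) = 0.39 × 58000 + 0.16 × 123000 + 0.45 × 46000 = 22620 + 19680 + 20700 = 63000
Overall = 0.96 × 139230 + 0.04 × 63000 = 133660.8 + 2520 = 136180.8

$136,180.80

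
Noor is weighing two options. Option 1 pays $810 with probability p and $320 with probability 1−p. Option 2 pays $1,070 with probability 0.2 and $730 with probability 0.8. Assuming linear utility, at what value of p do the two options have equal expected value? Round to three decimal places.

p = 0.976

EV(Option 2) = 0.2 × 1070 + 0.8 × 730 = 214 + 584 = 798
p·810 + (1−p)·320 = 798
490p + 320 = 798
p = (798 − 320) / 490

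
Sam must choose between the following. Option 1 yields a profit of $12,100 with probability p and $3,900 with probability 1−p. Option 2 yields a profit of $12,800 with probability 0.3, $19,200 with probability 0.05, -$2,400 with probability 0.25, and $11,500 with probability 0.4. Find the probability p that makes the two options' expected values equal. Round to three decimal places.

EV(Option 2) = 0.3 × 12800 + 0.05 × 19200 + 0.25 × (-2400) + 0.4 × 11500 = 3840 + 960 − 600 + 4600 = 8800
p·12100 + (1−p)·3900 = 8800
8200p + 3900 = 8800
p = (8800 − 3900) / 8200

p = 0.598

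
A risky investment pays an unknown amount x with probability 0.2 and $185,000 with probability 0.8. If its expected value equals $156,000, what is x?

x = $40,000

0.2·x + 0.8·185000 = 156000
0.2·x = 156000 − 148000 = 8000
x = 8000 / 0.2 = 40000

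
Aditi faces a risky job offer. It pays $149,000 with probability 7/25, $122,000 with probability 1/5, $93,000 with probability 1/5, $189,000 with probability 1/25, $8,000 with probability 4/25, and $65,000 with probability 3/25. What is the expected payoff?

EV = 7/25 × 149000 + 1/5 × 122000 + 1/5 × 93000 + 1/25 × 189000 + 4/25 × 8000 + 3/25 × 65000 = 41720 + 24400 + 18600 + 7560 + 1280 + 7800 = 101360

$101,360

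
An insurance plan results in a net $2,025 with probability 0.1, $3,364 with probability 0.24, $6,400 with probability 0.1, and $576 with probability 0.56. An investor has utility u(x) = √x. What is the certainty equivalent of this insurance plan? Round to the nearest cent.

$1,588.82

E[u] = 0.1·√2025 + 0.24·√3364 + 0.1·√6400 + 0.56·√576 = 0.1·45 + 0.24·58 + 0.1·80 + 0.56·24 = 39.86
CE = (39.86)² = 1588.8196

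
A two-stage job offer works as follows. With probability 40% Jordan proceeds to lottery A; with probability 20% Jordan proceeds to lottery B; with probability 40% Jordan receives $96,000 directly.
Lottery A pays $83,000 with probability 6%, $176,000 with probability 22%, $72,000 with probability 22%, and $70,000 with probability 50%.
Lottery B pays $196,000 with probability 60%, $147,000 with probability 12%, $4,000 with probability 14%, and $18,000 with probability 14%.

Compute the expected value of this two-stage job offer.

EV(A) = 0.06 × 83000 + 0.22 × 176000 + 0.22 × 72000 + 0.5 × 70000 = 4980 + 38720 + 15840 + 35000 = 94540
EV(B) = 0.6 × 196000 + 0.12 × 147000 + 0.14 × 4000 + 0.14 × 18000 = 117600 + 17640 + 560 + 2520 = 138320
Branch C: 96000 (certain)
Overall = 0.4 × 94540 + 0.2 × 138320 + 0.4 × 96000 = 37816 + 27664 + 38400 = 103880

$103,880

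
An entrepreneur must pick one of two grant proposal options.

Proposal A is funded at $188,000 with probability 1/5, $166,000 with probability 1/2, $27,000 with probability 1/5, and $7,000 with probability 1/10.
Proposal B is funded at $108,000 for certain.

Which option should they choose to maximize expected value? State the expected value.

Proposal A = 1/5 × 188000 + 1/2 × 166000 + 1/5 × 27000 + 1/10 × 7000 = 37600 + 83000 + 5400 + 700 = 126700
Proposal B: 108000 (certain)

Proposal A ($126,700)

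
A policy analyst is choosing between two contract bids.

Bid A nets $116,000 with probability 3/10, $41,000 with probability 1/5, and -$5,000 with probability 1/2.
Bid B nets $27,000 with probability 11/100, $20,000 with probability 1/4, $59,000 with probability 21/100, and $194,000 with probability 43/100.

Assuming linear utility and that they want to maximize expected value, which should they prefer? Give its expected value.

Bid A = 3/10 × 116000 + 1/5 × 41000 + 1/2 × (-5000) = 34800 + 8200 − 2500 = 40500
Bid B = 11/100 × 27000 + 1/4 × 20000 + 21/100 × 59000 + 43/100 × 194000 = 2970 + 5000 + 12390 + 83420 = 103780

Bid B ($103,780)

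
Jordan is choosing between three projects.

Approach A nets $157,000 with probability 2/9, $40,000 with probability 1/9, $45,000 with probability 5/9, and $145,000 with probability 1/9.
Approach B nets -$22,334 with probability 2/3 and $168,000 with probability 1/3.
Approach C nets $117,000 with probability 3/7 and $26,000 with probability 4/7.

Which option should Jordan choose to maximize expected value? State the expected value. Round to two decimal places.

Approach A = 2/9 × 157000 + 1/9 × 40000 + 5/9 × 45000 + 1/9 × 145000 = 34888.8889 + 4444.4444 + 25000 + 16111.1111 = 80444.4444
Approach B = 2/3 × (-22334) + 1/3 × 168000 = -14889.3333 + 56000 = 41110.6667
Approach C = 3/7 × 117000 + 4/7 × 26000 = 50142.8571 + 14857.1429 = 65000

Approach A ($80,444.44)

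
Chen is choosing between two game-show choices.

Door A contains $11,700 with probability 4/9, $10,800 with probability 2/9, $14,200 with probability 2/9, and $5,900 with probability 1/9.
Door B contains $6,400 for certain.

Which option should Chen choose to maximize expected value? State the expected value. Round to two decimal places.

Door A ($11,411.11)

Door A = 4/9 × 11700 + 2/9 × 10800 + 2/9 × 14200 + 1/9 × 5900 = 5200 + 2400 + 3155.5556 + 655.5556 = 11411.1111
Door B: 6400 (certain)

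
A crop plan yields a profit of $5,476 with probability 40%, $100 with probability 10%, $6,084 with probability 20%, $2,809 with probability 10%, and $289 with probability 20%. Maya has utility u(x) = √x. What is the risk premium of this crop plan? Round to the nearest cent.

$741.89

E[u] = 0.4·√5476 + 0.1·√100 + 0.2·√6084 + 0.1·√2809 + 0.2·√289 = 0.4·74 + 0.1·10 + 0.2·78 + 0.1·53 + 0.2·17 = 54.9
CE = (54.9)² = 3014.01
Risk premium = EV − CE = 3755.9 − 3014.01 = 741.89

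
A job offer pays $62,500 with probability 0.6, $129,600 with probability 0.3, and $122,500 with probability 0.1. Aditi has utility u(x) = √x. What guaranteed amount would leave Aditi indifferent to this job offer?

$85,849

E[u] = 0.6·√62500 + 0.3·√129600 + 0.1·√122500 = 0.6·250 + 0.3·360 + 0.1·350 = 293
CE = (293)² = 85849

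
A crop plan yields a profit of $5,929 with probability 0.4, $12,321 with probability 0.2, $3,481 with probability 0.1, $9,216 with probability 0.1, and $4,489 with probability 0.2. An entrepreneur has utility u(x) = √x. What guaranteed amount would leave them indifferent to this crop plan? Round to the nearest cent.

E[u] = 0.4·√5929 + 0.2·√12321 + 0.1·√3481 + 0.1·√9216 + 0.2·√4489 = 0.4·77 + 0.2·111 + 0.1·59 + 0.1·96 + 0.2·67 = 81.9
CE = (81.9)² = 6707.61

$6,707.61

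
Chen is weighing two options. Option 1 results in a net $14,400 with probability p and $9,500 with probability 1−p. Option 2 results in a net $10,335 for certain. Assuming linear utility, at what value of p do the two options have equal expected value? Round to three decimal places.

p·14400 + (1−p)·9500 = 10335
4900p + 9500 = 10335
p = (10335 − 9500) / 4900

p = 0.170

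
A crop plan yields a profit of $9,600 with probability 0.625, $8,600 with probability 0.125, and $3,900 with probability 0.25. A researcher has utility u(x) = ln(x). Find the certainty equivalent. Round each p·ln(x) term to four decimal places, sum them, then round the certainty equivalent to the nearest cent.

E[u] = 0.625·ln(9600) + 0.125·ln(8600) + 0.25·ln(3900) = 5.7309 + 1.1324 + 2.0672 = 8.9305
CE = e^8.9305 ≈ 7559.04

$7,559.04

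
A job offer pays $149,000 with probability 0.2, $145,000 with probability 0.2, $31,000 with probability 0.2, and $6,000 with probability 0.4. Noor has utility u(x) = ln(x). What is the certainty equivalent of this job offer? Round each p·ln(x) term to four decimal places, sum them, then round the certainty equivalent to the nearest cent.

$29,950.46

E[u] = 0.2·ln(149000) + 0.2·ln(145000) + 0.2·ln(31000) + 0.4·ln(6000) = 2.3823 + 2.3769 + 2.0683 + 3.4798 = 10.3073
CE = e^10.3073 ≈ 29950.46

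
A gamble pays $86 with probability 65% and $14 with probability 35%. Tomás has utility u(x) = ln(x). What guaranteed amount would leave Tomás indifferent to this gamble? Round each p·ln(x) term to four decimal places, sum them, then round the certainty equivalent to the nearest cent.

$45.56

E[u] = 0.65·ln(86) + 0.35·ln(14) = 2.8953 + 0.9237 = 3.8190
CE = e^3.8190 ≈ 45.56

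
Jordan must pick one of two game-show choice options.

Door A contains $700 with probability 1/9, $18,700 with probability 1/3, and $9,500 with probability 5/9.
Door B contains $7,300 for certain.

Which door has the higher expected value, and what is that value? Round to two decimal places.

Door A ($11,588.89)

Door A = 1/9 × 700 + 1/3 × 18700 + 5/9 × 9500 = 77.7778 + 6233.3333 + 5277.7778 = 11588.8889
Door B: 7300 (certain)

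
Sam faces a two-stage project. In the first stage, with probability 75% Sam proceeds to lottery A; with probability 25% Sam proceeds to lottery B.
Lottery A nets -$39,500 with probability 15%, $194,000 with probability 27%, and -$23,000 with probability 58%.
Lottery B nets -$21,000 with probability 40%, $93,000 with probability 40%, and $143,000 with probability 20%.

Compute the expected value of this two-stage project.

EV(A) = 0.15 × (-39500) + 0.27 × 194000 + 0.58 × (-23000) = -5925 + 52380 − 13340 = 33115
EV(B) = 0.4 × (-21000) + 0.4 × 93000 + 0.2 × 143000 = -8400 + 37200 + 28600 = 57400
Overall = 0.75 × 33115 + 0.25 × 57400 = 24836.25 + 14350 = 39186.25

$39,186.25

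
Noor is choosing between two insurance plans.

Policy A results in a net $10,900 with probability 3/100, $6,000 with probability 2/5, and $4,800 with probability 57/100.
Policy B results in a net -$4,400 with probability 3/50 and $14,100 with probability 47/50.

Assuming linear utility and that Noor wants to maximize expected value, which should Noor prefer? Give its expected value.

Policy B ($12,990)

Policy A = 3/100 × 10900 + 2/5 × 6000 + 57/100 × 4800 = 327 + 2400 + 2736 = 5463
Policy B = 3/50 × (-4400) + 47/50 × 14100 = -264 + 13254 = 12990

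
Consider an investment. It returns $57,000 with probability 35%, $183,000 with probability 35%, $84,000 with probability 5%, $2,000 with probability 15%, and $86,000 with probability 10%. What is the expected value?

EV = 0.35 × 57000 + 0.35 × 183000 + 0.05 × 84000 + 0.15 × 2000 + 0.1 × 86000 = 19950 + 64050 + 4200 + 300 + 8600 = 97100

$97,100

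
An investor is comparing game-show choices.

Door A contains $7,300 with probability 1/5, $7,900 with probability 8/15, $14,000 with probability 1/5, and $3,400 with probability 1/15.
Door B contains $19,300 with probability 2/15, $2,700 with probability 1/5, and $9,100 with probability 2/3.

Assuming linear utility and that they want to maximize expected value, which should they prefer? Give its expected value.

Door A = 1/5 × 7300 + 8/15 × 7900 + 1/5 × 14000 + 1/15 × 3400 = 1460 + 4213.3333 + 2800 + 226.6667 = 8700
Door B = 2/15 × 19300 + 1/5 × 2700 + 2/3 × 9100 = 2573.3333 + 540 + 6066.6667 = 9180

Door B ($9,180)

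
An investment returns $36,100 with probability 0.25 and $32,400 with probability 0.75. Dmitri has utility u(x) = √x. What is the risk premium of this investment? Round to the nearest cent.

$18.75

E[u] = 0.25·√36100 + 0.75·√32400 = 0.25·190 + 0.75·180 = 182.5
CE = (182.5)² = 33306.25
Risk premium = EV − CE = 33325 − 33306.25 = 18.75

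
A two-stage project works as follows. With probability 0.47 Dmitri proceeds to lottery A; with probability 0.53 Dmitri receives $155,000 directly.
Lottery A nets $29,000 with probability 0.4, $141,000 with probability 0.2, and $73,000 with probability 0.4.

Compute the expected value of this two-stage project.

EV(A) = 0.4 × 29000 + 0.2 × 141000 + 0.4 × 73000 = 11600 + 28200 + 29200 = 69000
Branch B: 155000 (certain)
Overall = 0.47 × 69000 + 0.53 × 155000 = 32430 + 82150 = 114580

$114,580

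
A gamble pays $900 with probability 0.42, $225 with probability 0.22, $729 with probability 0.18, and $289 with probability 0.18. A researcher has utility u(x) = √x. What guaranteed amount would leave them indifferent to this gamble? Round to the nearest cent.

E[u] = 0.42·√900 + 0.22·√225 + 0.18·√729 + 0.18·√289 = 0.42·30 + 0.22·15 + 0.18·27 + 0.18·17 = 23.82
CE = (23.82)² = 567.3924

$567.39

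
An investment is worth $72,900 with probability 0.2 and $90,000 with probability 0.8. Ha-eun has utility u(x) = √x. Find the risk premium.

$144

E[u] = 0.2·√72900 + 0.8·√90000 = 0.2·270 + 0.8·300 = 294
CE = (294)² = 86436
Risk premium = EV − CE = 86580 − 86436 = 144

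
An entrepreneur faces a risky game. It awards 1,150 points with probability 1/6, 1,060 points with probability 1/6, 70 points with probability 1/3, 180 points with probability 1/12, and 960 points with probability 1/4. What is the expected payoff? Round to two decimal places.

EV = 1/6 × 1150 + 1/6 × 1060 + 1/3 × 70 + 1/12 × 180 + 1/4 × 960 = 191.6667 + 176.6667 + 23.3333 + 15 + 240 = 646.6667

646.67 points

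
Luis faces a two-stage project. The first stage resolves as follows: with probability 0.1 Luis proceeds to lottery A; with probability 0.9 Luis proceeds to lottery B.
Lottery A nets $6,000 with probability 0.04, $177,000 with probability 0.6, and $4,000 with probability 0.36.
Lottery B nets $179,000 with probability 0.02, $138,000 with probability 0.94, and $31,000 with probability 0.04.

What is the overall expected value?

EV(A) = 0.04 × 6000 + 0.6 × 177000 + 0.36 × 4000 = 240 + 106200 + 1440 = 107880
EV(B) = 0.02 × 179000 + 0.94 × 138000 + 0.04 × 31000 = 3580 + 129720 + 1240 = 134540
Overall = 0.1 × 107880 + 0.9 × 134540 = 10788 + 121086 = 131874

$131,874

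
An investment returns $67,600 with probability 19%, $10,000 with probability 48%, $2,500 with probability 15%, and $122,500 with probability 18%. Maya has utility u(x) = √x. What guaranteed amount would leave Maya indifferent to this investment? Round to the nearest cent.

$28,190.41

E[u] = 0.19·√67600 + 0.48·√10000 + 0.15·√2500 + 0.18·√122500 = 0.19·260 + 0.48·100 + 0.15·50 + 0.18·350 = 167.9
CE = (167.9)² = 28190.41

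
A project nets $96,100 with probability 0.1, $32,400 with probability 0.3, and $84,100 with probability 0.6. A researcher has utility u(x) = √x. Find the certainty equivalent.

E[u] = 0.1·√96100 + 0.3·√32400 + 0.6·√84100 = 0.1·310 + 0.3·180 + 0.6·290 = 259
CE = (259)² = 67081

$67,081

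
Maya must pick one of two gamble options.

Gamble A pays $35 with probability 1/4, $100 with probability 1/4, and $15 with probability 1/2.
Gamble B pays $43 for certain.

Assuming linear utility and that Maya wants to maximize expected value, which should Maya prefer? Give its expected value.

Gamble B ($43)

Gamble A = 1/4 × 35 + 1/4 × 100 + 1/2 × 15 = 8.75 + 25 + 7.5 = 41.25
Gamble B: 43 (certain)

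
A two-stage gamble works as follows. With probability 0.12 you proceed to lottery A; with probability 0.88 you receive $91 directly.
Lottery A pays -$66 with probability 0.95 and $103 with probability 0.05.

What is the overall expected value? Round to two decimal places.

EV(A) = 0.95 × (-66) + 0.05 × 103 = -62.7 + 5.15 = -57.55
Branch B: 91 (certain)
Overall = 0.12 × (-57.55) + 0.88 × 91 = -6.906 + 80.08 = 73.174

$73.17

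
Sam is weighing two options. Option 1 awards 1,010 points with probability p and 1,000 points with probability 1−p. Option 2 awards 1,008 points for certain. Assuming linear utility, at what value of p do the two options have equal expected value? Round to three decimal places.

p·1010 + (1−p)·1000 = 1008
10p + 1000 = 1008
p = (1008 − 1000) / 10

p = 0.800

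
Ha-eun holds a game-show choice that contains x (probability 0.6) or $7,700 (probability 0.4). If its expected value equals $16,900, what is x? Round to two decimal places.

0.6·x + 0.4·7700 = 16900
0.6·x = 16900 − 3080 = 13820
x = 13820 / 0.6 = 23033.3333

x = $23,033.33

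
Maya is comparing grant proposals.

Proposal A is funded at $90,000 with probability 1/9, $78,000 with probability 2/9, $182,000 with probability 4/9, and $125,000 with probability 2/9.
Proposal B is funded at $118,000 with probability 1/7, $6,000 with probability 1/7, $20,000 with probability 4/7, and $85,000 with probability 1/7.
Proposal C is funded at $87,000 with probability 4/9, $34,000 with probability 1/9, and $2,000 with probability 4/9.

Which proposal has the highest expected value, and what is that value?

Proposal A ($136,000)

Proposal A = 1/9 × 90000 + 2/9 × 78000 + 4/9 × 182000 + 2/9 × 125000 = 10000 + 17333.3333 + 80888.8889 + 27777.7778 = 136000
Proposal B = 1/7 × 118000 + 1/7 × 6000 + 4/7 × 20000 + 1/7 × 85000 = 16857.1429 + 857.1429 + 11428.5714 + 12142.8571 = 41285.7143
Proposal C = 4/9 × 87000 + 1/9 × 34000 + 4/9 × 2000 = 38666.6667 + 3777.7778 + 888.8889 = 43333.3333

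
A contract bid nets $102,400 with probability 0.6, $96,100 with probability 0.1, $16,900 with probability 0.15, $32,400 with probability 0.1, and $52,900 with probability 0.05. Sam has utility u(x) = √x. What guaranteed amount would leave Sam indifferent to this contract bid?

$73,984

E[u] = 0.6·√102400 + 0.1·√96100 + 0.15·√16900 + 0.1·√32400 + 0.05·√52900 = 0.6·320 + 0.1·310 + 0.15·130 + 0.1·180 + 0.05·230 = 272
CE = (272)² = 73984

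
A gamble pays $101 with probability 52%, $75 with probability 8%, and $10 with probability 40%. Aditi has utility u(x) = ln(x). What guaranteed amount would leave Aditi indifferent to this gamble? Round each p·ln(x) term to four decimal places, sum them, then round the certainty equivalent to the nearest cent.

$39.11

E[u] = 0.52·ln(101) + 0.08·ln(75) + 0.4·ln(10) = 2.3999 + 0.3454 + 0.9210 = 3.6663
CE = e^3.6663 ≈ 39.11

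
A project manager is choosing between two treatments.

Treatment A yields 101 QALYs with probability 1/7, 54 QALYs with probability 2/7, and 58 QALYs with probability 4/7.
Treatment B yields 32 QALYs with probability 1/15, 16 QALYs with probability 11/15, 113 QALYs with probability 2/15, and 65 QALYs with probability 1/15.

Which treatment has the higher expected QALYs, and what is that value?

Treatment A = 1/7 × 101 + 2/7 × 54 + 4/7 × 58 = 14.4286 + 15.4286 + 33.1429 = 63
Treatment B = 1/15 × 32 + 11/15 × 16 + 2/15 × 113 + 1/15 × 65 = 2.1333 + 11.7333 + 15.0667 + 4.3333 = 33.2667

Treatment A (63 QALYs)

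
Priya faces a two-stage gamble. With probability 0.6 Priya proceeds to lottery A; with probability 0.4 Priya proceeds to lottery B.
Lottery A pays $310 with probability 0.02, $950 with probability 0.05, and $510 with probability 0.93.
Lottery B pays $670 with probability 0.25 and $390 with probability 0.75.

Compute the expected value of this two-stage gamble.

$500.80

EV(A) = 0.02 × 310 + 0.05 × 950 + 0.93 × 510 = 6.2 + 47.5 + 474.3 = 528
EV(B) = 0.25 × 670 + 0.75 × 390 = 167.5 + 292.5 = 460
Overall = 0.6 × 528 + 0.4 × 460 = 316.8 + 184 = 500.8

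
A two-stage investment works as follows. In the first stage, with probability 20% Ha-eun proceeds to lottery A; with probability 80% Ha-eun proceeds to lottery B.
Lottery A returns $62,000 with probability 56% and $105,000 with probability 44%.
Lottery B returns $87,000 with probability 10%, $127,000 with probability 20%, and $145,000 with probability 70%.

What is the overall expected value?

EV(A) = 0.56 × 62000 + 0.44 × 105000 = 34720 + 46200 = 80920
EV(B) = 0.1 × 87000 + 0.2 × 127000 + 0.7 × 145000 = 8700 + 25400 + 101500 = 135600
Overall = 0.2 × 80920 + 0.8 × 135600 = 16184 + 108480 = 124664

$124,664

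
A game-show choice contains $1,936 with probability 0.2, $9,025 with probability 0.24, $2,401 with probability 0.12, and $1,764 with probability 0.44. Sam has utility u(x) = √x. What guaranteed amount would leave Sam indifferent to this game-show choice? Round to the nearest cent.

E[u] = 0.2·√1936 + 0.24·√9025 + 0.12·√2401 + 0.44·√1764 = 0.2·44 + 0.24·95 + 0.12·49 + 0.44·42 = 55.96
CE = (55.96)² = 3131.5216

$3,131.52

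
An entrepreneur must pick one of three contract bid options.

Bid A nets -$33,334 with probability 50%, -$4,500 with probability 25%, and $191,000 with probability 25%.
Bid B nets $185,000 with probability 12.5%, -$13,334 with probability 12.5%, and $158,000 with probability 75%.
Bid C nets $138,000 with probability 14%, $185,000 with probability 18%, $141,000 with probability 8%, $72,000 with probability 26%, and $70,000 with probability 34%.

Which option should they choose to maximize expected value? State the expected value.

Bid A = 0.5 × (-33334) + 0.25 × (-4500) + 0.25 × 191000 = -16667 − 1125 + 47750 = 29958
Bid B = 0.125 × 185000 + 0.125 × (-13334) + 0.75 × 158000 = 23125 − 1666.75 + 118500 = 139958.25
Bid C = 0.14 × 138000 + 0.18 × 185000 + 0.08 × 141000 + 0.26 × 72000 + 0.34 × 70000 = 19320 + 33300 + 11280 + 18720 + 23800 = 106420

Bid B ($139,958.25)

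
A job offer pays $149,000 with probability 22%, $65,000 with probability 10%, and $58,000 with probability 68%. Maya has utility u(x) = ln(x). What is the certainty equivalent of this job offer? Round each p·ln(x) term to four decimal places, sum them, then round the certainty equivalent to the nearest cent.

E[u] = 0.22·ln(149000) + 0.1·ln(65000) + 0.68·ln(58000) = 2.6206 + 1.1082 + 7.4584 = 11.1872
CE = e^11.1872 ≈ 72200.34

$72,200.34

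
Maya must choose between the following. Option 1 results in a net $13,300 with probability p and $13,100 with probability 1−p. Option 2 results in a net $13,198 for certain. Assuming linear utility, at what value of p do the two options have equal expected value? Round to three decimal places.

p = 0.490

p·13300 + (1−p)·13100 = 13198
200p + 13100 = 13198
p = (13198 − 13100) / 200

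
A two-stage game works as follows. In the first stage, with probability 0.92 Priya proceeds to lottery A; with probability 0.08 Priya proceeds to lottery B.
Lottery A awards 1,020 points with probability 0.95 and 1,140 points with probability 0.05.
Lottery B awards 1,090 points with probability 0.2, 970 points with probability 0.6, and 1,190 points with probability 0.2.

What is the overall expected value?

1026.96 points

EV(A) = 0.95 × 1020 + 0.05 × 1140 = 969 + 57 = 1026
EV(B) = 0.2 × 1090 + 0.6 × 970 + 0.2 × 1190 = 218 + 582 + 238 = 1038
Overall = 0.92 × 1026 + 0.08 × 1038 = 943.92 + 83.04 = 1026.96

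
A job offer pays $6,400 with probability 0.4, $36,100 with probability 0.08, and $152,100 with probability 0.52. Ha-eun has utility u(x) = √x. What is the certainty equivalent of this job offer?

$62,500

E[u] = 0.4·√6400 + 0.08·√36100 + 0.52·√152100 = 0.4·80 + 0.08·190 + 0.52·390 = 250
CE = (250)² = 62500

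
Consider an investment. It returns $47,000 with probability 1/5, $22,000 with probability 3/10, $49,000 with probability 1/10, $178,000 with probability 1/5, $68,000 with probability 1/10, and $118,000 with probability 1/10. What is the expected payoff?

EV = 1/5 × 47000 + 3/10 × 22000 + 1/10 × 49000 + 1/5 × 178000 + 1/10 × 68000 + 1/10 × 118000 = 9400 + 6600 + 4900 + 35600 + 6800 + 11800 = 75100

$75,100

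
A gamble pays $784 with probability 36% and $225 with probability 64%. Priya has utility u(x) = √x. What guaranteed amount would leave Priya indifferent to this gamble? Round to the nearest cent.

$387.30

E[u] = 0.36·√784 + 0.64·√225 = 0.36·28 + 0.64·15 = 19.68
CE = (19.68)² = 387.3024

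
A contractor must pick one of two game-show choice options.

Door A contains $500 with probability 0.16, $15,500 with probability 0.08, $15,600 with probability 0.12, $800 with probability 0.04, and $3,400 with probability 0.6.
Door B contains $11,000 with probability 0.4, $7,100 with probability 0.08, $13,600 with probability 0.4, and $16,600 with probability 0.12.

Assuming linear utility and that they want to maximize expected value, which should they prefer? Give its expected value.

Door B ($12,400)

Door A = 0.16 × 500 + 0.08 × 15500 + 0.12 × 15600 + 0.04 × 800 + 0.6 × 3400 = 80 + 1240 + 1872 + 32 + 2040 = 5264
Door B = 0.4 × 11000 + 0.08 × 7100 + 0.4 × 13600 + 0.12 × 16600 = 4400 + 568 + 5440 + 1992 = 12400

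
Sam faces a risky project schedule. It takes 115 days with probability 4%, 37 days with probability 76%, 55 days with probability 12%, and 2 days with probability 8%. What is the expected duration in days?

EV = 0.04 × 115 + 0.76 × 37 + 0.12 × 55 + 0.08 × 2 = 4.6 + 28.12 + 6.6 + 0.16 = 39.48

39.48 days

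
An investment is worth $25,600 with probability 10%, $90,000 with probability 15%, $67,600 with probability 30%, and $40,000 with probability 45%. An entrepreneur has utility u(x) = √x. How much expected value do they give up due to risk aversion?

$1,899

E[u] = 0.1·√25600 + 0.15·√90000 + 0.3·√67600 + 0.45·√40000 = 0.1·160 + 0.15·300 + 0.3·260 + 0.45·200 = 229
CE = (229)² = 52441
Risk premium = EV − CE = 54340 − 52441 = 1899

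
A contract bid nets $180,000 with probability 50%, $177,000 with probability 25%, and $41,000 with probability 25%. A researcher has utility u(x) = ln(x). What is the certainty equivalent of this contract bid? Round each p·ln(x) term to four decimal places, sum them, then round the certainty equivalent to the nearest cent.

$123,834.34

E[u] = 0.5·ln(180000) + 0.25·ln(177000) + 0.25·ln(41000) = 6.0504 + 3.0210 + 2.6553 = 11.7267
CE = e^11.7267 ≈ 123834.34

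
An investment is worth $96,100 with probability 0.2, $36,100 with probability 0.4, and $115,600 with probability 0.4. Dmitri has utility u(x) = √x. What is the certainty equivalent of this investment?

$75,076

E[u] = 0.2·√96100 + 0.4·√36100 + 0.4·√115600 = 0.2·310 + 0.4·190 + 0.4·340 = 274
CE = (274)² = 75076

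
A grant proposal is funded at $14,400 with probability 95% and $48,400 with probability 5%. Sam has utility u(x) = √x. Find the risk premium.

E[u] = 0.95·√14400 + 0.05·√48400 = 0.95·120 + 0.05·220 = 125
CE = (125)² = 15625
Risk premium = EV − CE = 16100 − 15625 = 475

$475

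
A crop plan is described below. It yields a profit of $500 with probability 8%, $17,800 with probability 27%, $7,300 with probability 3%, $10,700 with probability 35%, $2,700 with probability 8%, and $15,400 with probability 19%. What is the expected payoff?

$11,952

EV = 0.08 × 500 + 0.27 × 17800 + 0.03 × 7300 + 0.35 × 10700 + 0.08 × 2700 + 0.19 × 15400 = 40 + 4806 + 219 + 3745 + 216 + 2926 = 11952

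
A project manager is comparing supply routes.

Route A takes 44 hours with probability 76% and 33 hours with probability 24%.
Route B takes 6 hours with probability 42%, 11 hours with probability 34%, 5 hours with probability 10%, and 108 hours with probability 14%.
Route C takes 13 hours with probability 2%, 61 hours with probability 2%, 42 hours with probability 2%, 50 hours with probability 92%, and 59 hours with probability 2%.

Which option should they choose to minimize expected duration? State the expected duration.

Route A = 0.76 × 44 + 0.24 × 33 = 33.44 + 7.92 = 41.36
Route B = 0.42 × 6 + 0.34 × 11 + 0.1 × 5 + 0.14 × 108 = 2.52 + 3.74 + 0.5 + 15.12 = 21.88
Route C = 0.02 × 13 + 0.02 × 61 + 0.02 × 42 + 0.92 × 50 + 0.02 × 59 = 0.26 + 1.22 + 0.84 + 46 + 1.18 = 49.5

Route B (21.88 hours)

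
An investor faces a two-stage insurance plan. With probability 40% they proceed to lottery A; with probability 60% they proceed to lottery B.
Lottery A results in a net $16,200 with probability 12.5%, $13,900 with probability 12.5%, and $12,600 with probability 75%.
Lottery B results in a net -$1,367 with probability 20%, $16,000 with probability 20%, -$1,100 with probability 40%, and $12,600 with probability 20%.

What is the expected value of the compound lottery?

$8,288.96

EV(A) = 0.125 × 16200 + 0.125 × 13900 + 0.75 × 12600 = 2025 + 1737.5 + 9450 = 13212.5
EV(B) = 0.2 × (-1367) + 0.2 × 16000 + 0.4 × (-1100) + 0.2 × 12600 = -273.4 + 3200 − 440 + 2520 = 5006.6
Overall = 0.4 × 13212.5 + 0.6 × 5006.6 = 5285 + 3003.96 = 8288.96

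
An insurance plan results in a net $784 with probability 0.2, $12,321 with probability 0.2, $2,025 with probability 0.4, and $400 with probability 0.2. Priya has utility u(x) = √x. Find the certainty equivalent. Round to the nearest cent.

$2,480.04

E[u] = 0.2·√784 + 0.2·√12321 + 0.4·√2025 + 0.2·√400 = 0.2·28 + 0.2·111 + 0.4·45 + 0.2·20 = 49.8
CE = (49.8)² = 2480.04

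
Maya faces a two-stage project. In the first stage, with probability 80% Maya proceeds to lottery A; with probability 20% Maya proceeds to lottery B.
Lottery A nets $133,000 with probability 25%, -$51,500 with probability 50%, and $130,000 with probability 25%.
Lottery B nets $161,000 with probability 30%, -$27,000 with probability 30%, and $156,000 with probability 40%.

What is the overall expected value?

EV(A) = 0.25 × 133000 + 0.5 × (-51500) + 0.25 × 130000 = 33250 − 25750 + 32500 = 40000
EV(B) = 0.3 × 161000 + 0.3 × (-27000) + 0.4 × 156000 = 48300 − 8100 + 62400 = 102600
Overall = 0.8 × 40000 + 0.2 × 102600 = 32000 + 20520 = 52520

$52,520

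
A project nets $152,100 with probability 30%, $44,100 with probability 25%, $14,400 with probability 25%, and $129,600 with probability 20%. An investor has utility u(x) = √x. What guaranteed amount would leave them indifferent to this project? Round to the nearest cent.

$73,712.25

E[u] = 0.3·√152100 + 0.25·√44100 + 0.25·√14400 + 0.2·√129600 = 0.3·390 + 0.25·210 + 0.25·120 + 0.2·360 = 271.5
CE = (271.5)² = 73712.25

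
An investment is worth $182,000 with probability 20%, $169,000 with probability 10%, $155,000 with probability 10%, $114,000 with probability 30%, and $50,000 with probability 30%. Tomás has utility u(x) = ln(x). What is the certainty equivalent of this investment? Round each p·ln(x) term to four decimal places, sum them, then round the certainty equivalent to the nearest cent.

$104,861.95

E[u] = 0.2·ln(182000) + 0.1·ln(169000) + 0.1·ln(155000) + 0.3·ln(114000) + 0.3·ln(50000) = 2.4224 + 1.2038 + 1.1951 + 3.4932 + 3.2459 = 11.5604
CE = e^11.5604 ≈ 104861.95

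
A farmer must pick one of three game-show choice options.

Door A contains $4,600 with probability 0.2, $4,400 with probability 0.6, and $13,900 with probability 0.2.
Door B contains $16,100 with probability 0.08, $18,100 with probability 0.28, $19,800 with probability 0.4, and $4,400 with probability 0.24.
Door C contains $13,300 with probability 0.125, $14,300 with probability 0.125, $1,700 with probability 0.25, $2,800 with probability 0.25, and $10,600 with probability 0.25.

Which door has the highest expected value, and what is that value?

Door A = 0.2 × 4600 + 0.6 × 4400 + 0.2 × 13900 = 920 + 2640 + 2780 = 6340
Door B = 0.08 × 16100 + 0.28 × 18100 + 0.4 × 19800 + 0.24 × 4400 = 1288 + 5068 + 7920 + 1056 = 15332
Door C = 0.125 × 13300 + 0.125 × 14300 + 0.25 × 1700 + 0.25 × 2800 + 0.25 × 10600 = 1662.5 + 1787.5 + 425 + 700 + 2650 = 7225

Door B ($15,332)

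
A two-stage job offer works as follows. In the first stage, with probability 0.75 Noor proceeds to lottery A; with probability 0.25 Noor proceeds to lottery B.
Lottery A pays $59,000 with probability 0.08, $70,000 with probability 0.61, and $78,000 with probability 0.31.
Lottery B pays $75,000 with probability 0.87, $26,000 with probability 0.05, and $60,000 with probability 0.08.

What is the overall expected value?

$71,537.50

EV(A) = 0.08 × 59000 + 0.61 × 70000 + 0.31 × 78000 = 4720 + 42700 + 24180 = 71600
EV(B) = 0.87 × 75000 + 0.05 × 26000 + 0.08 × 60000 = 65250 + 1300 + 4800 = 71350
Overall = 0.75 × 71600 + 0.25 × 71350 = 53700 + 17837.5 = 71537.5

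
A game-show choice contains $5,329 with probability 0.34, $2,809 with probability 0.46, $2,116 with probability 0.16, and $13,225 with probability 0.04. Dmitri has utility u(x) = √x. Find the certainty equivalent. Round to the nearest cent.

E[u] = 0.34·√5329 + 0.46·√2809 + 0.16·√2116 + 0.04·√13225 = 0.34·73 + 0.46·53 + 0.16·46 + 0.04·115 = 61.16
CE = (61.16)² = 3740.5456

$3,740.55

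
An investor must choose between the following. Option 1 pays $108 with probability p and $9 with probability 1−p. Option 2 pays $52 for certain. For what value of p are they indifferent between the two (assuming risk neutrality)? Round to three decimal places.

p·108 + (1−p)·9 = 52
99p + 9 = 52
p = (52 − 9) / 99

p = 0.434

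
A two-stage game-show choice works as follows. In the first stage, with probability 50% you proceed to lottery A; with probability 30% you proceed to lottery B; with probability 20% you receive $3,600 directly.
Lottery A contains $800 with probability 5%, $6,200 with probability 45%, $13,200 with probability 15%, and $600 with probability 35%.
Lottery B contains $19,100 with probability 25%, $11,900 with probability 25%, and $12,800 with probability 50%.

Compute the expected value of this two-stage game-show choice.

$7,475

EV(A) = 0.05 × 800 + 0.45 × 6200 + 0.15 × 13200 + 0.35 × 600 = 40 + 2790 + 1980 + 210 = 5020
EV(B) = 0.25 × 19100 + 0.25 × 11900 + 0.5 × 12800 = 4775 + 2975 + 6400 = 14150
Branch C: 3600 (certain)
Overall = 0.5 × 5020 + 0.3 × 14150 + 0.2 × 3600 = 2510 + 4245 + 720 = 7475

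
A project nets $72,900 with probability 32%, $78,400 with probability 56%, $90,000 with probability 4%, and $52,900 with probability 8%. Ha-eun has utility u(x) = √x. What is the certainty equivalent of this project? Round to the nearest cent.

E[u] = 0.32·√72900 + 0.56·√78400 + 0.04·√90000 + 0.08·√52900 = 0.32·270 + 0.56·280 + 0.04·300 + 0.08·230 = 273.6
CE = (273.6)² = 74856.96

$74,856.96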